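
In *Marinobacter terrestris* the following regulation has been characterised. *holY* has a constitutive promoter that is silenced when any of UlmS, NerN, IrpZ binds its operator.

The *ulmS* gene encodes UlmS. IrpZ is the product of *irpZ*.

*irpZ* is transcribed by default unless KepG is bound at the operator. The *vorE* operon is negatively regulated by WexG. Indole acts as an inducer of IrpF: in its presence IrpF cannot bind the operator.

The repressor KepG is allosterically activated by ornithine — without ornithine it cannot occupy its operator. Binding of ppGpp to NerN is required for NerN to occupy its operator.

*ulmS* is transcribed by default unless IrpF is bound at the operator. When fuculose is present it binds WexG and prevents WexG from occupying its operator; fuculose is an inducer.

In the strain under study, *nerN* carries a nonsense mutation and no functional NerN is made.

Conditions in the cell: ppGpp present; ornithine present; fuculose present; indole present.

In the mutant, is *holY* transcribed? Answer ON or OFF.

OFF

Indole is present, so IrpF is inactive.
With no repressor bound, *ulmS* is transcribed.
So UlmS is produced and active.
NerN is non-functional in this strain, so it has no effect.
Ornithine is present, so KepG is active.
With repressor KepG bound, *irpZ* is not transcribed.
So IrpZ is not produced.
With repressor UlmS bound, *holY* is not transcribed.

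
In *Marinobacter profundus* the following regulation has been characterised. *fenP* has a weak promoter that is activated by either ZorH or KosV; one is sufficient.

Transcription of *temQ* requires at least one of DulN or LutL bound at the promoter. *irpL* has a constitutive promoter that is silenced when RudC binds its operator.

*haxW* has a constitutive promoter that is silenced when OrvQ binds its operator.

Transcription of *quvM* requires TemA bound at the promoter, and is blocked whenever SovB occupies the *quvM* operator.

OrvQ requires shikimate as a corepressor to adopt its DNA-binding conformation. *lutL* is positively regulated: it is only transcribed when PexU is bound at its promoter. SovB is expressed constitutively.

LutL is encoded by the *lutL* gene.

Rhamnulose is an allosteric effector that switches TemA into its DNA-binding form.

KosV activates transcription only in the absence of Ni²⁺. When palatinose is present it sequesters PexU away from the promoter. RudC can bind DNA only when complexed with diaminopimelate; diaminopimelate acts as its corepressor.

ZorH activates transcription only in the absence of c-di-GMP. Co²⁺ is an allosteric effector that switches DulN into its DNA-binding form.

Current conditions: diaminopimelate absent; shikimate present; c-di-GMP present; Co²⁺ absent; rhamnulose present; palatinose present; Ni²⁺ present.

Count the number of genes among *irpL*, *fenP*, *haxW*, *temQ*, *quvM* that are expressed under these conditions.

Diaminopimelate is absent, so RudC is inactive.
With no repressor bound, *irpL* is transcribed.
→ *irpL* is ON.
c-di-GMP is present, so ZorH is inactive.
Ni²⁺ is present, so KosV is inactive.
No activator is available at the *fenP* promoter, so *fenP* is not transcribed.
→ *fenP* is OFF.
Shikimate is present, so OrvQ is active.
With repressor OrvQ bound, *haxW* is not transcribed.
→ *haxW* is OFF.
Co²⁺ is absent, so DulN is inactive.
Palatinose is present, so PexU is inactive.
Required activator PexU is absent, so *lutL* is not transcribed.
So LutL is not produced.
No activator is available at the *temQ* promoter, so *temQ* is not transcribed.
→ *temQ* is OFF.
Rhamnulose is present, so TemA is active.
SovB is produced constitutively and is active.
With repressor SovB bound, *quvM* is not transcribed.
→ *quvM* is OFF.
1 of the 5 genes is transcribed.

1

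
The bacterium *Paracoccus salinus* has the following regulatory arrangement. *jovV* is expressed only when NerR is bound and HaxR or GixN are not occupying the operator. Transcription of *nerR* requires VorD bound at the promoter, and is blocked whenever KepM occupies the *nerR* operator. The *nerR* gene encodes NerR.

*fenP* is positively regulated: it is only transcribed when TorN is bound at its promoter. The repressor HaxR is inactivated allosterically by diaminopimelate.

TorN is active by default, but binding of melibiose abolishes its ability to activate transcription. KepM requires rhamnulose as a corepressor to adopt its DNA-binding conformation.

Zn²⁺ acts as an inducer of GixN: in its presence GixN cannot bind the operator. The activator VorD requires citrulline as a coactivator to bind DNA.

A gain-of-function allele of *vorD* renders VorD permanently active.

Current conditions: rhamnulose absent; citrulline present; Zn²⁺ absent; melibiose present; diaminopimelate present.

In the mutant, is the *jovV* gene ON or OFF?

Diaminopimelate is present, so HaxR is inactive.
Zn²⁺ is absent, so GixN is active.
Rhamnulose is absent, so KepM is inactive.
VorD is constitutively active in this strain.
No repressor is bound and VorD is active, so *nerR* is transcribed.
So NerR is produced and active.
With repressor GixN bound, *jovV* is not transcribed.

OFF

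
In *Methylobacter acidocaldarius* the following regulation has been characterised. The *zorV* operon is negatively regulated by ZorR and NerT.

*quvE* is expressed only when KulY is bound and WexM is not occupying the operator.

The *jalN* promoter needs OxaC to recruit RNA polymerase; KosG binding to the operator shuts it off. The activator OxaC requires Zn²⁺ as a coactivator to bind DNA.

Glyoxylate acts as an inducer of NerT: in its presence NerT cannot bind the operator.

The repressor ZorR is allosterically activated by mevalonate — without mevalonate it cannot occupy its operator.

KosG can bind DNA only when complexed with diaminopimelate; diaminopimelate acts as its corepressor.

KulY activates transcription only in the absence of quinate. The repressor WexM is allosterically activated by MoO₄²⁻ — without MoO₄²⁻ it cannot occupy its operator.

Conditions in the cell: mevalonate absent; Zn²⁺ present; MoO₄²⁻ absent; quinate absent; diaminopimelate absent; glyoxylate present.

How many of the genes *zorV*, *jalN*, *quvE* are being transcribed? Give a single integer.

Mevalonate is absent, so ZorR is inactive.
Glyoxylate is present, so NerT is inactive.
With no repressor bound, *zorV* is transcribed.
→ *zorV* is ON.
Diaminopimelate is absent, so KosG is inactive.
Zn²⁺ is present, so OxaC is active.
No repressor is bound and OxaC is active, so *jalN* is transcribed.
→ *jalN* is ON.
Quinate is absent, so KulY is active.
MoO₄²⁻ is absent, so WexM is inactive.
No repressor is bound and KulY is active, so *quvE* is transcribed.
→ *quvE* is ON.
3 of the 3 genes are transcribed.

3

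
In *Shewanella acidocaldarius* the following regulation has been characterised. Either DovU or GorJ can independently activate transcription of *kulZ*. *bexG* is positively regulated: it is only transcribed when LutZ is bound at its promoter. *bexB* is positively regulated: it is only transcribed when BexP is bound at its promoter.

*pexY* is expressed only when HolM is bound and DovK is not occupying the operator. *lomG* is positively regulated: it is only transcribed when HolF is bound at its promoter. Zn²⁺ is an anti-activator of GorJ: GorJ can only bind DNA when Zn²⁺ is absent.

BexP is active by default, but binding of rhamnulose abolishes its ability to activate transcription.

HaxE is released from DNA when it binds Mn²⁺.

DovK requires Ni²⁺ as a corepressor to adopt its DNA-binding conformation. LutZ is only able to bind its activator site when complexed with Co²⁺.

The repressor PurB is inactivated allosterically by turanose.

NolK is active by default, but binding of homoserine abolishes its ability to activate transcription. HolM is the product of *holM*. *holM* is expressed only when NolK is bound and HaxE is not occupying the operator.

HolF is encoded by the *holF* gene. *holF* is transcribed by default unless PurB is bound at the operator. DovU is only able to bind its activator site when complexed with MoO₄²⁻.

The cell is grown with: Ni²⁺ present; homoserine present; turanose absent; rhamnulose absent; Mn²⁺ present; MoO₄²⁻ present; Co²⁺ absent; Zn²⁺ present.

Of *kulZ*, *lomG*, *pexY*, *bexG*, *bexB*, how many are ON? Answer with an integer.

2

MoO₄²⁻ is present, so DovU is active.
Zn²⁺ is present, so GorJ is inactive.
Activator DovU is present, so *kulZ* is transcribed.
→ *kulZ* is ON.
Turanose is absent, so PurB is active.
With repressor PurB bound, *holF* is not transcribed.
So HolF is not produced.
Required activator HolF is absent, so *lomG* is not transcribed.
→ *lomG* is OFF.
Ni²⁺ is present, so DovK is active.
Homoserine is present, so NolK is inactive.
Mn²⁺ is present, so HaxE is inactive.
Required activator NolK is absent, so *holM* is not transcribed.
So HolM is not produced.
With repressor DovK bound, *pexY* is not transcribed.
→ *pexY* is OFF.
Co²⁺ is absent, so LutZ is inactive.
Required activator LutZ is absent, so *bexG* is not transcribed.
→ *bexG* is OFF.
Rhamnulose is absent, so BexP is active.
No repressor is bound and BexP is active, so *bexB* is transcribed.
→ *bexB* is ON.
2 of the 5 genes are transcribed.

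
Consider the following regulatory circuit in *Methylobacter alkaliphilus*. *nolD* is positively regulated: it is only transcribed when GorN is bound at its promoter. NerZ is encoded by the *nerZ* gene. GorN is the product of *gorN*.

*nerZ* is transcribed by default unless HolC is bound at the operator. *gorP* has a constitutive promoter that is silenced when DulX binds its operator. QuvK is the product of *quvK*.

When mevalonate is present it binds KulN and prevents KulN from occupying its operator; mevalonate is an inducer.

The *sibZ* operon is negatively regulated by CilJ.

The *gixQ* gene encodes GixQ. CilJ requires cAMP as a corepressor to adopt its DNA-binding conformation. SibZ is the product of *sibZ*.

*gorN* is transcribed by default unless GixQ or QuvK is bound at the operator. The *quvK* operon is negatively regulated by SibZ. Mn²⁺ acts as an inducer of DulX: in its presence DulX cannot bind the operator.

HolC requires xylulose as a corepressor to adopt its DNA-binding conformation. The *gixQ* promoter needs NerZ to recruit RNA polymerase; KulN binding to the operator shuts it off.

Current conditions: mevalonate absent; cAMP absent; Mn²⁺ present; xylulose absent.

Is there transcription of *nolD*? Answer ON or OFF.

ON

Xylulose is absent, so HolC is inactive.
With no repressor bound, *nerZ* is transcribed.
So NerZ is produced and active.
Mevalonate is absent, so KulN is active.
With repressor KulN bound, *gixQ* is not transcribed.
So GixQ is not produced.
cAMP is absent, so CilJ is inactive.
With no repressor bound, *sibZ* is transcribed.
So SibZ is produced and active.
With repressor SibZ bound, *quvK* is not transcribed.
So QuvK is not produced.
With no repressor bound, *gorN* is transcribed.
So GorN is produced and active.
No repressor is bound and GorN is active, so *nolD* is transcribed.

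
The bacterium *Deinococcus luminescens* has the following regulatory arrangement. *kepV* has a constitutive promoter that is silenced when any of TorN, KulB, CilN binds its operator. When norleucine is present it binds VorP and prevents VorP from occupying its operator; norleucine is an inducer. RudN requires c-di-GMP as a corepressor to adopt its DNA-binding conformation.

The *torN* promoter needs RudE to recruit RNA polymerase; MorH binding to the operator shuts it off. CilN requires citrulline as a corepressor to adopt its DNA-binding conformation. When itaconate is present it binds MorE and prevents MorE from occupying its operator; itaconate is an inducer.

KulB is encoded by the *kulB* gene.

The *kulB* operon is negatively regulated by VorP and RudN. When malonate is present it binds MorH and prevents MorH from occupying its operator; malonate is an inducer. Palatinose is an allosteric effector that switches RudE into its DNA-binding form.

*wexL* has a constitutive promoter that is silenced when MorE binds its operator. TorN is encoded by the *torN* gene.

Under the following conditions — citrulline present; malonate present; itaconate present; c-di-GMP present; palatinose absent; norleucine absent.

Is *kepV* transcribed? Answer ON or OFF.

Malonate is present, so MorH is inactive.
Palatinose is absent, so RudE is inactive.
Required activator RudE is absent, so *torN* is not transcribed.
So TorN is not produced.
Norleucine is absent, so VorP is active.
c-di-GMP is present, so RudN is active.
With repressor VorP bound, *kulB* is not transcribed.
So KulB is not produced.
Citrulline is present, so CilN is active.
With repressor CilN bound, *kepV* is not transcribed.

OFF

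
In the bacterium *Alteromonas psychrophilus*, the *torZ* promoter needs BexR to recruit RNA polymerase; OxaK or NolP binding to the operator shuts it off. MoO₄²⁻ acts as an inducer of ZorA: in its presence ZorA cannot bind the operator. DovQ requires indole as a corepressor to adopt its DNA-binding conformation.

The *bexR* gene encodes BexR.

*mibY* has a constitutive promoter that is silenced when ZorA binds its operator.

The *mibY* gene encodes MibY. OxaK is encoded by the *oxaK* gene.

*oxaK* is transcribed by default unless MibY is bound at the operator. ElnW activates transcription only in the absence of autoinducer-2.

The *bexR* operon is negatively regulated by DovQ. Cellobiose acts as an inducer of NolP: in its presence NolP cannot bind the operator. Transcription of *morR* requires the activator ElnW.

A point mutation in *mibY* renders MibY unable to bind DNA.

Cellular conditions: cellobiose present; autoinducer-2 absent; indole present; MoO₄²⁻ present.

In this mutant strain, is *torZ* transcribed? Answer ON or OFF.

OFF

Indole is present, so DovQ is active.
With repressor DovQ bound, *bexR* is not transcribed.
So BexR is not produced.
MibY is non-functional in this strain, so it has no effect.
With no repressor bound, *oxaK* is transcribed.
So OxaK is produced and active.
Cellobiose is present, so NolP is inactive.
With repressor OxaK bound, *torZ* is not transcribed.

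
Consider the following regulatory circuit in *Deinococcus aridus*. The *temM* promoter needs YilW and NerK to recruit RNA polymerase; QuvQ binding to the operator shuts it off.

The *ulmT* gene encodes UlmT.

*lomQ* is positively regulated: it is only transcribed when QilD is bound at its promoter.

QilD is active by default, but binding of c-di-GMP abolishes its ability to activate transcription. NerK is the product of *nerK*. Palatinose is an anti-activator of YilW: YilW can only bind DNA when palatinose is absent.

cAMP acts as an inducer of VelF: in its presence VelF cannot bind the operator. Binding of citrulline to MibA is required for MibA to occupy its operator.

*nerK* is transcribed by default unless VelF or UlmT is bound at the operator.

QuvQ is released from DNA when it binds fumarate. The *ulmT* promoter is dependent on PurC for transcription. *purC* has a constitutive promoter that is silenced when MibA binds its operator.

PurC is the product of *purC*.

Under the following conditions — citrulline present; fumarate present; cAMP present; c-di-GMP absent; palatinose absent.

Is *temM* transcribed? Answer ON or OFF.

ON

Palatinose is absent, so YilW is active.
cAMP is present, so VelF is inactive.
Citrulline is present, so MibA is active.
With repressor MibA bound, *purC* is not transcribed.
So PurC is not produced.
Required activator PurC is absent, so *ulmT* is not transcribed.
So UlmT is not produced.
With no repressor bound, *nerK* is transcribed.
So NerK is produced and active.
Fumarate is present, so QuvQ is inactive.
No repressor is bound and YilW and NerK are active, so *temM* is transcribed.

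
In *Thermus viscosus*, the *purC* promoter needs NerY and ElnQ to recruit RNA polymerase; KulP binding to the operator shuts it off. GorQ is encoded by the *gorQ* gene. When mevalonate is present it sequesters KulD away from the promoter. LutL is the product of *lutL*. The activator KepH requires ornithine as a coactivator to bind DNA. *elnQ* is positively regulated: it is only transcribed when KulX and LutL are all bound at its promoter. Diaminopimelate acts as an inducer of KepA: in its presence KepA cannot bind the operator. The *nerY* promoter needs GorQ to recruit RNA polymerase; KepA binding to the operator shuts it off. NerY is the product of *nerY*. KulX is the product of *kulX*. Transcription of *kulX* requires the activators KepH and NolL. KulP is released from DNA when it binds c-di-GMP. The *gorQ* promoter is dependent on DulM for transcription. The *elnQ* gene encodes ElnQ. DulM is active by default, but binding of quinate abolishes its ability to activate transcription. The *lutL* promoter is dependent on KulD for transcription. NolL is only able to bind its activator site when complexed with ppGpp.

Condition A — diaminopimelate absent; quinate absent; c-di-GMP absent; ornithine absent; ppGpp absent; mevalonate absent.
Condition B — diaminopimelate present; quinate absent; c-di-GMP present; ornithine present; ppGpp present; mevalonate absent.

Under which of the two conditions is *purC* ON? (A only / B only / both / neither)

Condition A:
Diaminopimelate is absent, so KepA is active.
Quinate is absent, so DulM is active.
No repressor is bound and DulM is active, so *gorQ* is transcribed.
So GorQ is produced and active.
With repressor KepA bound, *nerY* is not transcribed.
So NerY is not produced.
c-di-GMP is absent, so KulP is active.
Ornithine is absent, so KepH is inactive.
ppGpp is absent, so NolL is inactive.
Required activator KepH is absent, so *kulX* is not transcribed.
So KulX is not produced.
Mevalonate is absent, so KulD is active.
No repressor is bound and KulD is active, so *lutL* is transcribed.
So LutL is produced and active.
Required activator KulX is absent, so *elnQ* is not transcribed.
So ElnQ is not produced.
With repressor KulP bound, *purC* is not transcribed.
→ *purC* is OFF in A.
Condition B:
Diaminopimelate is present, so KepA is inactive.
Quinate is absent, so DulM is active.
No repressor is bound and DulM is active, so *gorQ* is transcribed.
So GorQ is produced and active.
No repressor is bound and GorQ is active, so *nerY* is transcribed.
So NerY is produced and active.
c-di-GMP is present, so KulP is inactive.
Ornithine is present, so KepH is active.
ppGpp is present, so NolL is active.
No repressor is bound and KepH and NolL are active, so *kulX* is transcribed.
So KulX is produced and active.
Mevalonate is absent, so KulD is active.
No repressor is bound and KulD is active, so *lutL* is transcribed.
So LutL is produced and active.
No repressor is bound and KulX and LutL are active, so *elnQ* is transcribed.
So ElnQ is produced and active.
No repressor is bound and NerY and ElnQ are active, so *purC* is transcribed.
→ *purC* is ON in B.

B only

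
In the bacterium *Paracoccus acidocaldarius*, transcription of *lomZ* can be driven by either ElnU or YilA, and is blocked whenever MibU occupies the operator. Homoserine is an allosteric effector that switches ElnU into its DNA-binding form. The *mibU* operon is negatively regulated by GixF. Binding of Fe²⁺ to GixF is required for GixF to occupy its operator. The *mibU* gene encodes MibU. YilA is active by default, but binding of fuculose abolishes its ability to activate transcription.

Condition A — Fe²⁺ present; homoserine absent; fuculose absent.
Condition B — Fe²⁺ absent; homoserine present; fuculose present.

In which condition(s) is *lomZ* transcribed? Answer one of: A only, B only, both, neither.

Condition A:
Fe²⁺ is present, so GixF is active.
With repressor GixF bound, *mibU* is not transcribed.
So MibU is not produced.
Homoserine is absent, so ElnU is inactive.
Fuculose is absent, so YilA is active.
Activator YilA is present, so *lomZ* is transcribed.
→ *lomZ* is ON in A.
Condition B:
Fe²⁺ is absent, so GixF is inactive.
With no repressor bound, *mibU* is transcribed.
So MibU is produced and active.
Homoserine is present, so ElnU is active.
Fuculose is present, so YilA is inactive.
With repressor MibU bound, *lomZ* is not transcribed.
→ *lomZ* is OFF in B.

A only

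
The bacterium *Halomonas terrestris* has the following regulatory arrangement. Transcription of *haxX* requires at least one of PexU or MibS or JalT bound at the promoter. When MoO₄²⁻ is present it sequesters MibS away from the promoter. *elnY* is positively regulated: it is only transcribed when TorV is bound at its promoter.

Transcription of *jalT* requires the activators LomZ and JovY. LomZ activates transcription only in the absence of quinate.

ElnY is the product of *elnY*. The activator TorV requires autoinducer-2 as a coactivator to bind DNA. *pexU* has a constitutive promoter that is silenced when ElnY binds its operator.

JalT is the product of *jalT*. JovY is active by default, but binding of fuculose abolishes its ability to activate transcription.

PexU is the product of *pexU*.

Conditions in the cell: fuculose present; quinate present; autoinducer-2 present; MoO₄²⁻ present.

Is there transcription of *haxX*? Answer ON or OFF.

Autoinducer-2 is present, so TorV is active.
No repressor is bound and TorV is active, so *elnY* is transcribed.
So ElnY is produced and active.
With repressor ElnY bound, *pexU* is not transcribed.
So PexU is not produced.
MoO₄²⁻ is present, so MibS is inactive.
Quinate is present, so LomZ is inactive.
Fuculose is present, so JovY is inactive.
Required activator LomZ is absent, so *jalT* is not transcribed.
So JalT is not produced.
No activator is available at the *haxX* promoter, so *haxX* is not transcribed.

OFF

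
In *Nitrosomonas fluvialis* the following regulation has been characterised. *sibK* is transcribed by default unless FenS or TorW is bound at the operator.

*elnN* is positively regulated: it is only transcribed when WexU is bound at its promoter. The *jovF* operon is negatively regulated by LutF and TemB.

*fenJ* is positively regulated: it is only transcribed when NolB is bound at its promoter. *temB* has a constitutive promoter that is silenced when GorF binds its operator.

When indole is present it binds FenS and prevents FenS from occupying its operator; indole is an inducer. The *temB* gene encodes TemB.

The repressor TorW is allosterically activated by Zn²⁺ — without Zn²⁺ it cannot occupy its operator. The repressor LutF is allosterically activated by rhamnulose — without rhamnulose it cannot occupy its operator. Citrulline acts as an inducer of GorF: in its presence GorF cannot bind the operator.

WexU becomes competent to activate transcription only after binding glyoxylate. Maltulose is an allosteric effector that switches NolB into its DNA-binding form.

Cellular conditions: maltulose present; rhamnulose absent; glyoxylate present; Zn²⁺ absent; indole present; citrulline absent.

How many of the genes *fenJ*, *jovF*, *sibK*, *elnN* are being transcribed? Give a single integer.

Maltulose is present, so NolB is active.
No repressor is bound and NolB is active, so *fenJ* is transcribed.
→ *fenJ* is ON.
Rhamnulose is absent, so LutF is inactive.
Citrulline is absent, so GorF is active.
With repressor GorF bound, *temB* is not transcribed.
So TemB is not produced.
With no repressor bound, *jovF* is transcribed.
→ *jovF* is ON.
Indole is present, so FenS is inactive.
Zn²⁺ is absent, so TorW is inactive.
With no repressor bound, *sibK* is transcribed.
→ *sibK* is ON.
Glyoxylate is present, so WexU is active.
No repressor is bound and WexU is active, so *elnN* is transcribed.
→ *elnN* is ON.
4 of the 4 genes are transcribed.

4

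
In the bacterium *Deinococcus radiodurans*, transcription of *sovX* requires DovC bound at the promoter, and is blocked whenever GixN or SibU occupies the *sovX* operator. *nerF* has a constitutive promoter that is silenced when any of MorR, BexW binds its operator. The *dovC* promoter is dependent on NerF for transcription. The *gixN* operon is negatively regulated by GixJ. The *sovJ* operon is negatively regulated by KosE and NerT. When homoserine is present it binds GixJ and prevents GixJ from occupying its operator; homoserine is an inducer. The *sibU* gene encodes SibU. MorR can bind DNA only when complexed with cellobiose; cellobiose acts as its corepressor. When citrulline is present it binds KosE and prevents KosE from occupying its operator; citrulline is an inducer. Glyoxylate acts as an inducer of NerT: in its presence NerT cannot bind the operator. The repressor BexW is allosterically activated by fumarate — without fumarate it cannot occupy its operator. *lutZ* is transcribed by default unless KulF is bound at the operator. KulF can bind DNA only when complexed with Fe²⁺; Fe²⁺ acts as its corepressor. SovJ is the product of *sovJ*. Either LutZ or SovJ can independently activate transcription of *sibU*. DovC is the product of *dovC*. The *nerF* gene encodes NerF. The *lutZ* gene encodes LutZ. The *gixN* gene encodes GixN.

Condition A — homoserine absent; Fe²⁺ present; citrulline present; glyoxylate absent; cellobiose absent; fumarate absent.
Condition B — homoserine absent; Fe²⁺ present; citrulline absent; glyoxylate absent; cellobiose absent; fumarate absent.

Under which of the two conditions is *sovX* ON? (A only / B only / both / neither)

both

Condition A:
Homoserine is absent, so GixJ is active.
With repressor GixJ bound, *gixN* is not transcribed.
So GixN is not produced.
Fe²⁺ is present, so KulF is active.
With repressor KulF bound, *lutZ* is not transcribed.
So LutZ is not produced.
Citrulline is present, so KosE is inactive.
Glyoxylate is absent, so NerT is active.
With repressor NerT bound, *sovJ* is not transcribed.
So SovJ is not produced.
No activator is available at the *sibU* promoter, so *sibU* is not transcribed.
So SibU is not produced.
Cellobiose is absent, so MorR is inactive.
Fumarate is absent, so BexW is inactive.
With no repressor bound, *nerF* is transcribed.
So NerF is produced and active.
No repressor is bound and NerF is active, so *dovC* is transcribed.
So DovC is produced and active.
No repressor is bound and DovC is active, so *sovX* is transcribed.
→ *sovX* is ON in A.
Condition B:
Homoserine is absent, so GixJ is active.
With repressor GixJ bound, *gixN* is not transcribed.
So GixN is not produced.
Fe²⁺ is present, so KulF is active.
With repressor KulF bound, *lutZ* is not transcribed.
So LutZ is not produced.
Citrulline is absent, so KosE is active.
Glyoxylate is absent, so NerT is active.
With repressor KosE bound, *sovJ* is not transcribed.
So SovJ is not produced.
No activator is available at the *sibU* promoter, so *sibU* is not transcribed.
So SibU is not produced.
Cellobiose is absent, so MorR is inactive.
Fumarate is absent, so BexW is inactive.
With no repressor bound, *nerF* is transcribed.
So NerF is produced and active.
No repressor is bound and NerF is active, so *dovC* is transcribed.
So DovC is produced and active.
No repressor is bound and DovC is active, so *sovX* is transcribed.
→ *sovX* is ON in B.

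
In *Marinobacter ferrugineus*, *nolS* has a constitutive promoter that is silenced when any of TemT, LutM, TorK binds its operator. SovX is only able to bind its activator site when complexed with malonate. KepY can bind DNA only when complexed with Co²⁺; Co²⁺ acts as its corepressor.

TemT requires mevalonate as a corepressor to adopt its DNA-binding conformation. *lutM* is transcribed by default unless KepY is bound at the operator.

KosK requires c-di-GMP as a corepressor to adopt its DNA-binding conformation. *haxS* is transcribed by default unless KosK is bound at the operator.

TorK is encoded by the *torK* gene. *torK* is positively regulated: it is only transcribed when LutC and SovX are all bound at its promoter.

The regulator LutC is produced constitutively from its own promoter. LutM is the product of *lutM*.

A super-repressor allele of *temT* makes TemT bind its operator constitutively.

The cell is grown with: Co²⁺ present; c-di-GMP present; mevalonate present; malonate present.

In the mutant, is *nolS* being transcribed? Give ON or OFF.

OFF

TemT is constitutively active in this strain.
Co²⁺ is present, so KepY is active.
With repressor KepY bound, *lutM* is not transcribed.
So LutM is not produced.
LutC is produced constitutively and is active.
Malonate is present, so SovX is active.
No repressor is bound and LutC and SovX are active, so *torK* is transcribed.
So TorK is produced and active.
With repressor TemT bound, *nolS* is not transcribed.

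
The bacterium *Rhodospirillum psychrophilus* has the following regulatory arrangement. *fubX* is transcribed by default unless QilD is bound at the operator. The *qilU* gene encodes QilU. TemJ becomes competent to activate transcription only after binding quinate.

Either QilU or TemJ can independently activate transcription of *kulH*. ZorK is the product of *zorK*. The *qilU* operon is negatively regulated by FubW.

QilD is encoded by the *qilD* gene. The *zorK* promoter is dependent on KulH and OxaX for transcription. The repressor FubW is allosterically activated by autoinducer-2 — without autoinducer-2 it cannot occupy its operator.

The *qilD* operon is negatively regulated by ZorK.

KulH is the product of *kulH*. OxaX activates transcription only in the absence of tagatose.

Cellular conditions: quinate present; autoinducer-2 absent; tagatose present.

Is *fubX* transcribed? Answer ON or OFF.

OFF

Autoinducer-2 is absent, so FubW is inactive.
With no repressor bound, *qilU* is transcribed.
So QilU is produced and active.
Quinate is present, so TemJ is active.
Activator QilU is present, so *kulH* is transcribed.
So KulH is produced and active.
Tagatose is present, so OxaX is inactive.
Required activator OxaX is absent, so *zorK* is not transcribed.
So ZorK is not produced.
With no repressor bound, *qilD* is transcribed.
So QilD is produced and active.
With repressor QilD bound, *fubX* is not transcribed.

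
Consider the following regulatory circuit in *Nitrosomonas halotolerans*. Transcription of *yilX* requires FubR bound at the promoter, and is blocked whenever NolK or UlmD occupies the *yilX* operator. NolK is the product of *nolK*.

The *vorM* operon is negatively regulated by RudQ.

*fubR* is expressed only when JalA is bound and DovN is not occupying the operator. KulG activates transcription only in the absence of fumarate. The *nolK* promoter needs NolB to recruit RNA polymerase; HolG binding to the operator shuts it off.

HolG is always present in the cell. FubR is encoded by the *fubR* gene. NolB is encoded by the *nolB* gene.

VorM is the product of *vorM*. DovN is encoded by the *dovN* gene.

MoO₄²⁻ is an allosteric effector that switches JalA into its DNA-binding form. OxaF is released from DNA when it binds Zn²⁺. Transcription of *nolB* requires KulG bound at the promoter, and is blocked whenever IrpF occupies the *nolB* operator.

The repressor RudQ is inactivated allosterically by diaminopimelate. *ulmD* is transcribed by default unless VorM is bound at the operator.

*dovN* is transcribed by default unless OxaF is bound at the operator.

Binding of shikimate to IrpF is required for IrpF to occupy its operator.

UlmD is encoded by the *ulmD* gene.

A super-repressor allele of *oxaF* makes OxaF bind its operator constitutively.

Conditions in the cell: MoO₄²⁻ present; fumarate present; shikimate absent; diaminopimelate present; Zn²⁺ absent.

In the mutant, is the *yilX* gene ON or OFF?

ON

OxaF is constitutively active in this strain.
With repressor OxaF bound, *dovN* is not transcribed.
So DovN is not produced.
MoO₄²⁻ is present, so JalA is active.
No repressor is bound and JalA is active, so *fubR* is transcribed.
So FubR is produced and active.
HolG is produced constitutively and is active.
Fumarate is present, so KulG is inactive.
Shikimate is absent, so IrpF is inactive.
Required activator KulG is absent, so *nolB* is not transcribed.
So NolB is not produced.
With repressor HolG bound, *nolK* is not transcribed.
So NolK is not produced.
Diaminopimelate is present, so RudQ is inactive.
With no repressor bound, *vorM* is transcribed.
So VorM is produced and active.
With repressor VorM bound, *ulmD* is not transcribed.
So UlmD is not produced.
No repressor is bound and FubR is active, so *yilX* is transcribed.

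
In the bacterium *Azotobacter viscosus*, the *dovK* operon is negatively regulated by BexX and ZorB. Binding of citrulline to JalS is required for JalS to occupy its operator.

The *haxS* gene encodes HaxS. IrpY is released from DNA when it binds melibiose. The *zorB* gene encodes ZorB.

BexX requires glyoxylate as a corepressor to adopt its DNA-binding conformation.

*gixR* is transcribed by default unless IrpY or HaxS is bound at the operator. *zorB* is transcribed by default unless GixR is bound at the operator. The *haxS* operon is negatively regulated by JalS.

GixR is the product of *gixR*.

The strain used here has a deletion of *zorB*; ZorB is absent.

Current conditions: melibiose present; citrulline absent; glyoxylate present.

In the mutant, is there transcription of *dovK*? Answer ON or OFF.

OFF

Glyoxylate is present, so BexX is active.
ZorB is non-functional in this strain, so it has no effect.
With repressor BexX bound, *dovK* is not transcribed.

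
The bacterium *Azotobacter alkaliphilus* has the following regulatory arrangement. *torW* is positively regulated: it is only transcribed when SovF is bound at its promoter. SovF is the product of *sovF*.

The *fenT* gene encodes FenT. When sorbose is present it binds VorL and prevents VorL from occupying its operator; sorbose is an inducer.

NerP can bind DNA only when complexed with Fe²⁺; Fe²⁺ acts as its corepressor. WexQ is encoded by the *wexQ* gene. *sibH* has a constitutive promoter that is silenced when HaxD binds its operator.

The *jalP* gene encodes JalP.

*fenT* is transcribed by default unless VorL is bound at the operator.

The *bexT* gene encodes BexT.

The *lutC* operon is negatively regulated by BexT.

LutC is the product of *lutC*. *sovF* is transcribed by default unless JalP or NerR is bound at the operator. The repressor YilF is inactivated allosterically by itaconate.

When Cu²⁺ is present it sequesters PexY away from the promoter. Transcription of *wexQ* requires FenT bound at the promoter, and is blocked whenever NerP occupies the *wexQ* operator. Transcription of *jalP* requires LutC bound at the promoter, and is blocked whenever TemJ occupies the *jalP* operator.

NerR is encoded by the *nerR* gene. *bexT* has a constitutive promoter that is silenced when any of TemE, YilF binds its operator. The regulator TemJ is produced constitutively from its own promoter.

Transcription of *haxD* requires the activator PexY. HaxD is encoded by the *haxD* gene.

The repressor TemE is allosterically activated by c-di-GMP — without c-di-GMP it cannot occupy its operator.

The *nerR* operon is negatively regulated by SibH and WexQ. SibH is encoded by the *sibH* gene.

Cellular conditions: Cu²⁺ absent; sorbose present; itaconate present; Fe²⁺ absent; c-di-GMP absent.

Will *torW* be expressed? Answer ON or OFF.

c-di-GMP is absent, so TemE is inactive.
Itaconate is present, so YilF is inactive.
With no repressor bound, *bexT* is transcribed.
So BexT is produced and active.
With repressor BexT bound, *lutC* is not transcribed.
So LutC is not produced.
TemJ is produced constitutively and is active.
With repressor TemJ bound, *jalP* is not transcribed.
So JalP is not produced.
Cu²⁺ is absent, so PexY is active.
No repressor is bound and PexY is active, so *haxD* is transcribed.
So HaxD is produced and active.
With repressor HaxD bound, *sibH* is not transcribed.
So SibH is not produced.
Fe²⁺ is absent, so NerP is inactive.
Sorbose is present, so VorL is inactive.
With no repressor bound, *fenT* is transcribed.
So FenT is produced and active.
No repressor is bound and FenT is active, so *wexQ* is transcribed.
So WexQ is produced and active.
With repressor WexQ bound, *nerR* is not transcribed.
So NerR is not produced.
With no repressor bound, *sovF* is transcribed.
So SovF is produced and active.
No repressor is bound and SovF is active, so *torW* is transcribed.

ON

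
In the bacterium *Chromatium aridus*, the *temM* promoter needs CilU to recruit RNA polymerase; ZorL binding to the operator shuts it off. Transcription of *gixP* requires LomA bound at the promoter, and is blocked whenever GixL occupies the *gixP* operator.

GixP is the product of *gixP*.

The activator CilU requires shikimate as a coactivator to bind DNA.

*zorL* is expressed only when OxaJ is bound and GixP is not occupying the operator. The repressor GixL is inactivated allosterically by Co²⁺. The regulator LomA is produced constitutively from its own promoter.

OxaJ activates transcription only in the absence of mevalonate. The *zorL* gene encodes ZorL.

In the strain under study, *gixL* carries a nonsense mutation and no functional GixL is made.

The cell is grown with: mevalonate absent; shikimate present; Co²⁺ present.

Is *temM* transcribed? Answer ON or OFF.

ON

Shikimate is present, so CilU is active.
LomA is produced constitutively and is active.
GixL is non-functional in this strain, so it has no effect.
No repressor is bound and LomA is active, so *gixP* is transcribed.
So GixP is produced and active.
Mevalonate is absent, so OxaJ is active.
With repressor GixP bound, *zorL* is not transcribed.
So ZorL is not produced.
No repressor is bound and CilU is active, so *temM* is transcribed.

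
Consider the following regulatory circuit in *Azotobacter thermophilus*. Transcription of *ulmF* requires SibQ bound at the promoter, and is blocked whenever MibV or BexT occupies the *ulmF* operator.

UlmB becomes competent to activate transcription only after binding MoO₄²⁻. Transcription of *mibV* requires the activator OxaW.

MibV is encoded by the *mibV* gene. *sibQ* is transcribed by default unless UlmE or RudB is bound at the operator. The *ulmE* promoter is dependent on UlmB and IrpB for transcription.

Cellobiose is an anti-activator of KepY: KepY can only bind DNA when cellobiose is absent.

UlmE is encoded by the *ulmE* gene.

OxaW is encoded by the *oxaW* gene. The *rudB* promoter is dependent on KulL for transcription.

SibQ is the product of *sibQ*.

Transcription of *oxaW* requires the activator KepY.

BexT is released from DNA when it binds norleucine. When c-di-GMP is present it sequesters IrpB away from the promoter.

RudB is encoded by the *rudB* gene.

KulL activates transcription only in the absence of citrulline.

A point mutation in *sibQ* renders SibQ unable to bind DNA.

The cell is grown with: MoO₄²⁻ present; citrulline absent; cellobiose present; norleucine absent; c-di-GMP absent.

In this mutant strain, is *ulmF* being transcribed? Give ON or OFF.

Cellobiose is present, so KepY is inactive.
Required activator KepY is absent, so *oxaW* is not transcribed.
So OxaW is not produced.
Required activator OxaW is absent, so *mibV* is not transcribed.
So MibV is not produced.
SibQ is non-functional in this strain, so it has no effect.
Norleucine is absent, so BexT is active.
With repressor BexT bound, *ulmF* is not transcribed.

OFF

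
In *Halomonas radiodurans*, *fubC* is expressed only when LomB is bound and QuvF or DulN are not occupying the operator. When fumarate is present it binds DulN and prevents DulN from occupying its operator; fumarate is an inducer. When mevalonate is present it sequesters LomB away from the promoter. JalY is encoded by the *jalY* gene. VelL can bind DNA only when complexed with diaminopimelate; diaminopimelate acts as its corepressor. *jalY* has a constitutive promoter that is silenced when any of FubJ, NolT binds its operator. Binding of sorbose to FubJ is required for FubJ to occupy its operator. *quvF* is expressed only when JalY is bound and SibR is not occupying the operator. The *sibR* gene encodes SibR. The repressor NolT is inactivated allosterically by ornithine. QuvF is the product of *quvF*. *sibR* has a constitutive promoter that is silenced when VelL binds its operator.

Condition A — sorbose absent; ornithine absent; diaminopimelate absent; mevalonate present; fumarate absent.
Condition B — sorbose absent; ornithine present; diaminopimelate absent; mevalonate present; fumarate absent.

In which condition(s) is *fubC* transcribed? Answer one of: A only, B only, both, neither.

Condition A:
Sorbose is absent, so FubJ is inactive.
Ornithine is absent, so NolT is active.
With repressor NolT bound, *jalY* is not transcribed.
So JalY is not produced.
Diaminopimelate is absent, so VelL is inactive.
With no repressor bound, *sibR* is transcribed.
So SibR is produced and active.
With repressor SibR bound, *quvF* is not transcribed.
So QuvF is not produced.
Mevalonate is present, so LomB is inactive.
Fumarate is absent, so DulN is active.
With repressor DulN bound, *fubC* is not transcribed.
→ *fubC* is OFF in A.
Condition B:
Sorbose is absent, so FubJ is inactive.
Ornithine is present, so NolT is inactive.
With no repressor bound, *jalY* is transcribed.
So JalY is produced and active.
Diaminopimelate is absent, so VelL is inactive.
With no repressor bound, *sibR* is transcribed.
So SibR is produced and active.
With repressor SibR bound, *quvF* is not transcribed.
So QuvF is not produced.
Mevalonate is present, so LomB is inactive.
Fumarate is absent, so DulN is active.
With repressor DulN bound, *fubC* is not transcribed.
→ *fubC* is OFF in B.

neither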